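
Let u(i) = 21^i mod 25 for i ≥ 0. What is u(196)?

Listing terms: u(0) = 1,  u(1) = 21,  u(2) = 16,  u(3) = 11,  u(4) = 6,  u(5) = 1.
The sequence repeats with period 5.
So u(196) = u(0 + ((196-0) mod 5)) = u(1) = 21.

21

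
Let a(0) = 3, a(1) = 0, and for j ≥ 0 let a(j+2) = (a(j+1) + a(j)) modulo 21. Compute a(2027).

Listing terms: a(0) = 3,  a(1) = 0,  a(2) = 3,  a(3) = 3,  a(4) = 6,  a(5) = 9,  a(6) = 15,  a(7) = 3,  a(8) = 18,  a(9) = 0,  a(10) = 18,  a(11) = 18,  a(12) = 15,  a(13) = 12,  a(14) = 6,  a(15) = 18,  a(16) = 3,  a(17) = 0.
Since (a(16), a(17)) = (a(0), a(1)) = (3, 0) (two consecutive terms determine the rest), the sequence is periodic with period 16.
(2027 - 0) mod 16 = 11, so a(2027) = a(11) = 18.

18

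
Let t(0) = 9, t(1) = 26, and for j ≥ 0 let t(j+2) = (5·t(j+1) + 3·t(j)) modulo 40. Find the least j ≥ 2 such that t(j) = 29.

t(0) = 9, t(1) = 26, t(2) = 37, t(3) = 23, t(4) = 26, t(5) = 39, t(6) = 33, t(7) = 2, t(8) = 29, t(9) = 31, t(10) = 2, t(11) = 23, t(12) = 1, t(13) = 34, t(14) = 13, t(15) = 7, t(16) = 34, t(17) = 31, t(18) = 17, t(19) = 18, t(20) = 21, t(21) = 39, t(22) = 18, t(23) = 7, t(24) = 9, t(25) = 26.
The sequence repeats with period 24.
The value 29 first appears (with j ≥ 2) at t(8).

8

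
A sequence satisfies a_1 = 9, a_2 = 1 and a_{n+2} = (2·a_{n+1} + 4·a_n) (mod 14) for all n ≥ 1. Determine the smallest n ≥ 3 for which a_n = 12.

Listing terms: a_1 = 9; a_2 = 1; a_3 = 10; a_4 = 10; a_5 = 4; a_6 = 6; a_7 = 0; a_8 = 10; a_9 = 6; a_{10} = 10; a_{11} = 2; a_{12} = 2; a_{13} = 12; a_{14} = 4; a_{15} = 0; a_{16} = 2; a_{17} = 4; a_{18} = 2; a_{19} = 6; a_{20} = 6; a_{21} = 8; a_{22} = 12; a_{23} = 0; a_{24} = 6; a_{25} = 12; a_{26} = 6; a_{27} = 4; a_{28} = 4; a_{29} = 10; a_{30} = 8; a_{31} = 0; a_{32} = 4; a_{33} = 8; a_{34} = 4; a_{35} = 12; a_{36} = 12; a_{37} = 2; a_{38} = 10; a_{39} = 0; a_{40} = 12; a_{41} = 10; a_{42} = 12; a_{43} = 8; a_{44} = 8; a_{45} = 6; a_{46} = 2; a_{47} = 0; a_{48} = 8; a_{49} = 2; a_{50} = 8; a_{51} = 10; a_{52} = 10.
Since (a_{51}, a_{52}) = (a_3, a_4) = (10, 10) (two consecutive terms determine the rest), the sequence is eventually periodic: after a pre-period of length 2 it cycles with period 48.
The value 12 first appears (with n ≥ 3) at a_{13}.

13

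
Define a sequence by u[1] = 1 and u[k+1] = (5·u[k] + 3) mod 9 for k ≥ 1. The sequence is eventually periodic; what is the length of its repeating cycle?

We have u[1] = 1,  u[2] = 8,  u[3] = 7,  u[4] = 2,  u[5] = 4,  u[6] = 5,  u[7] = 1.
The sequence repeats with period 6.

6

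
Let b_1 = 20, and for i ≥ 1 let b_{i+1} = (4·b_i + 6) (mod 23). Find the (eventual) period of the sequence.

We have b_1 = 20,  b_2 = 17,  b_3 = 5,  b_4 = 3,  b_5 = 18,  b_6 = 9,  b_7 = 19,  b_8 = 13,  b_9 = 12,  b_{10} = 8,  b_{11} = 15,  b_{12} = 20.
The sequence repeats with period 11.

11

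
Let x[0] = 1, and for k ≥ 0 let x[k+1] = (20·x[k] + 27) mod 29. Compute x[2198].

1

We have x[0] = 1, x[1] = 18, x[2] = 10, x[3] = 24, x[4] = 14, x[5] = 17, x[6] = 19, x[7] = 1.
The sequence repeats with period 7.
So x[2198] = x[0 + ((2198-0) mod 7)] = x[0] = 1.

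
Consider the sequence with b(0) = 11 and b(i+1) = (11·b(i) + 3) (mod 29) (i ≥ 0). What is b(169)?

8

Listing terms: b(0) = 11, b(1) = 8, b(2) = 4, b(3) = 18, b(4) = 27, b(5) = 10, b(6) = 26, b(7) = 28, b(8) = 21, b(9) = 2, b(10) = 25, b(11) = 17, b(12) = 16, b(13) = 5, b(14) = 0, b(15) = 3, b(16) = 7, b(17) = 22, b(18) = 13, b(19) = 1, b(20) = 14, b(21) = 12, b(22) = 19, b(23) = 9, b(24) = 15, b(25) = 23, b(26) = 24, b(27) = 6, b(28) = 11.
Since b(28) = b(0) = 11, the sequence is periodic with period 28.
(169 - 0) mod 28 = 1, so b(169) = b(1) = 8.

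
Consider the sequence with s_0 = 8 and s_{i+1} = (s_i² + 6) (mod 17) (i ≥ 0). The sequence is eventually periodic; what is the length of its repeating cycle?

5

Computing terms: s_0 = 8; s_1 = 2; s_2 = 10; s_3 = 4; s_4 = 5; s_5 = 14; s_6 = 15; s_7 = 10.
Since s_7 = s_2 = 10, the sequence is eventually periodic: after a pre-period of length 2 it cycles with period 5.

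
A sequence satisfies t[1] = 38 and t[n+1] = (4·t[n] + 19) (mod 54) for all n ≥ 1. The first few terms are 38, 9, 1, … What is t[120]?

t[1] = 38,  t[2] = 9,  t[3] = 1,  t[4] = 23,  t[5] = 3,  t[6] = 31,  t[7] = 35,  t[8] = 51,  t[9] = 7,  t[10] = 47,  t[11] = 45,  t[12] = 37,  t[13] = 5,  t[14] = 39,  t[15] = 13,  t[16] = 17,  t[17] = 33,  t[18] = 43,  t[19] = 29,  t[20] = 27,  t[21] = 19,  t[22] = 41,  t[23] = 21,  t[24] = 49,  t[25] = 53,  t[26] = 15,  t[27] = 25,  t[28] = 11,  t[29] = 9.
Since t[29] = t[2] = 9, the sequence is eventually periodic: after a pre-period of length 1 it cycles with period 27.
For n ≥ 2, t[n] depends only on (n - 2) mod 27. (120 - 2) mod 27 = 10, so t[120] = t[12] = 37.

37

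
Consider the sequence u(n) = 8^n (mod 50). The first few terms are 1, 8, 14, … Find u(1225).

Listing terms: u(0) = 1; u(1) = 8; u(2) = 14; u(3) = 12; u(4) = 46; u(5) = 18; u(6) = 44; u(7) = 2; u(8) = 16; u(9) = 28; u(10) = 24; u(11) = 42; u(12) = 36; u(13) = 38; u(14) = 4; u(15) = 32; u(16) = 6; u(17) = 48; u(18) = 34; u(19) = 22; u(20) = 26; u(21) = 8.
Since u(21) = u(1) = 8, the sequence is eventually periodic: after a pre-period of length 1 it cycles with period 20.
For n ≥ 1, u(n) depends only on (n - 1) mod 20. (1225 - 1) mod 20 = 4, so u(1225) = u(5) = 18.

18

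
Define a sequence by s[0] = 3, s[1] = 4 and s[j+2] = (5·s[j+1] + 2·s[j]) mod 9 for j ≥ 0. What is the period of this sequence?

Computing terms: s[0] = 3; s[1] = 4; s[2] = 8; s[3] = 3; s[4] = 4.
Since (s[3], s[4]) = (s[0], s[1]) = (3, 4) (two consecutive terms determine the rest), the sequence is periodic with period 3.

3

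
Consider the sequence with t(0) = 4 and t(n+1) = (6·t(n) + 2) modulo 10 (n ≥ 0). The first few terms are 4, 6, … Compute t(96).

Listing terms: t(0) = 4; t(1) = 6; t(2) = 8; t(3) = 0; t(4) = 2; t(5) = 4.
The sequence repeats with period 5.
So t(96) = t(0 + ((96-0) mod 5)) = t(1) = 6.

6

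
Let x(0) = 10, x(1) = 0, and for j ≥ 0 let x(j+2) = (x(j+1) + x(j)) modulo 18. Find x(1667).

We have x(0) = 10, x(1) = 0, x(2) = 10, x(3) = 10, x(4) = 2, x(5) = 12, x(6) = 14, x(7) = 8, x(8) = 4, x(9) = 12, x(10) = 16, x(11) = 10, x(12) = 8, x(13) = 0, x(14) = 8, x(15) = 8, x(16) = 16, x(17) = 6, x(18) = 4, x(19) = 10, x(20) = 14, x(21) = 6, x(22) = 2, x(23) = 8, x(24) = 10, x(25) = 0.
The sequence repeats with period 24.
(1667 - 0) mod 24 = 11, so x(1667) = x(11) = 10.

10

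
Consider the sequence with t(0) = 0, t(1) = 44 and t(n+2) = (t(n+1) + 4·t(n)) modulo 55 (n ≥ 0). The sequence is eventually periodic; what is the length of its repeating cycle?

6

t(0) = 0,  t(1) = 44,  t(2) = 44,  t(3) = 0,  t(4) = 11,  t(5) = 11,  t(6) = 0,  t(7) = 44.
The sequence repeats with period 6.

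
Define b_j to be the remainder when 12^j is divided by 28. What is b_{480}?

We have b_1 = 12, b_2 = 4, b_3 = 20, b_4 = 16, b_5 = 24, b_6 = 8, b_7 = 12.
The sequence repeats with period 6.
(480 - 1) mod 6 = 5, so b_{480} = b_6 = 8.

8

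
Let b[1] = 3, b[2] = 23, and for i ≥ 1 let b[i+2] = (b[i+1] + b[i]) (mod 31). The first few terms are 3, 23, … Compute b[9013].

14

Listing terms: b[1] = 3, b[2] = 23, b[3] = 26, b[4] = 18, b[5] = 13, b[6] = 0, b[7] = 13, b[8] = 13, b[9] = 26, b[10] = 8, b[11] = 3, b[12] = 11, b[13] = 14, b[14] = 25, b[15] = 8, b[16] = 2, b[17] = 10, b[18] = 12, b[19] = 22, b[20] = 3, b[21] = 25, b[22] = 28, b[23] = 22, b[24] = 19, b[25] = 10, b[26] = 29, b[27] = 8, b[28] = 6, b[29] = 14, b[30] = 20, b[31] = 3, b[32] = 23.
The sequence repeats with period 30.
So b[9013] = b[1 + ((9013-1) mod 30)] = b[13] = 14.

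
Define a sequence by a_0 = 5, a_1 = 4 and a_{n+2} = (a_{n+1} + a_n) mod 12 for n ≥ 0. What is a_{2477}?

Computing terms: a_0 = 5, a_1 = 4, a_2 = 9, a_3 = 1, a_4 = 10, a_5 = 11, a_6 = 9, a_7 = 8, a_8 = 5, a_9 = 1, a_{10} = 6, a_{11} = 7, a_{12} = 1, a_{13} = 8, a_{14} = 9, a_{15} = 5, a_{16} = 2, a_{17} = 7, a_{18} = 9, a_{19} = 4, a_{20} = 1, a_{21} = 5, a_{22} = 6, a_{23} = 11, a_{24} = 5, a_{25} = 4.
The sequence repeats with period 24.
So a_{2477} = a_{0 + ((2477-0) mod 24)} = a_5 = 11.

11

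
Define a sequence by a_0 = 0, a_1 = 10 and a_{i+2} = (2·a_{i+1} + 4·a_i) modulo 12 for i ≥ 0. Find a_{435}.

8

a_0 = 0; a_1 = 10; a_2 = 8; a_3 = 8; a_4 = 0; a_5 = 8; a_6 = 4; a_7 = 4; a_8 = 0; a_9 = 4; a_{10} = 8; a_{11} = 8.
Since (a_{10}, a_{11}) = (a_2, a_3) = (8, 8) (two consecutive terms determine the rest), the sequence is eventually periodic: after a pre-period of length 2 it cycles with period 8.
For i ≥ 2, a_i depends only on (i - 2) mod 8. (435 - 2) mod 8 = 1, so a_{435} = a_3 = 8.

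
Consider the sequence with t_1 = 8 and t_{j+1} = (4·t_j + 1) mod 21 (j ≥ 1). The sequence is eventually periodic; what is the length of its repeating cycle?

3

Computing terms: t_1 = 8,  t_2 = 12,  t_3 = 7,  t_4 = 8.
Since t_4 = t_1 = 8, the sequence is periodic with period 3.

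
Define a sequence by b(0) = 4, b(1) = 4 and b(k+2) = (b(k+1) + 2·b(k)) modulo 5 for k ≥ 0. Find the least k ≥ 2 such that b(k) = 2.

b(0) = 4; b(1) = 4; b(2) = 2; b(3) = 0; b(4) = 4; b(5) = 4.
Since (b(4), b(5)) = (b(0), b(1)) = (4, 4) (two consecutive terms determine the rest), the sequence is periodic with period 4.
The value 2 first appears (with k ≥ 2) at b(2).

2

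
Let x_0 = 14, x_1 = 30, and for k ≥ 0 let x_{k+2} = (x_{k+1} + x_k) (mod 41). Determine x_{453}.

27

Computing terms: x_0 = 14, x_1 = 30, x_2 = 3, x_3 = 33, x_4 = 36, x_5 = 28, x_6 = 23, x_7 = 10, x_8 = 33, x_9 = 2, x_{10} = 35, x_{11} = 37, x_{12} = 31, x_{13} = 27, x_{14} = 17, x_{15} = 3, x_{16} = 20, x_{17} = 23, x_{18} = 2, x_{19} = 25, x_{20} = 27, x_{21} = 11, x_{22} = 38, x_{23} = 8, x_{24} = 5, x_{25} = 13, x_{26} = 18, x_{27} = 31, x_{28} = 8, x_{29} = 39, x_{30} = 6, x_{31} = 4, x_{32} = 10, x_{33} = 14, x_{34} = 24, x_{35} = 38, x_{36} = 21, x_{37} = 18, x_{38} = 39, x_{39} = 16, x_{40} = 14, x_{41} = 30.
Since (x_{40}, x_{41}) = (x_0, x_1) = (14, 30) (two consecutive terms determine the rest), the sequence is periodic with period 40.
(453 - 0) mod 40 = 13, so x_{453} = x_{13} = 27.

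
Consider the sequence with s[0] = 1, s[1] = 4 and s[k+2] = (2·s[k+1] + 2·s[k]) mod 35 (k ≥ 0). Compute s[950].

Computing terms: s[0] = 1; s[1] = 4; s[2] = 10; s[3] = 28; s[4] = 6; s[5] = 33; s[6] = 8; s[7] = 12; s[8] = 5; s[9] = 34; s[10] = 8; s[11] = 14; s[12] = 9; s[13] = 11; s[14] = 5; s[15] = 32; s[16] = 4; s[17] = 2; s[18] = 12; s[19] = 28; s[20] = 10; s[21] = 6; s[22] = 32; s[23] = 6; s[24] = 6; s[25] = 24; s[26] = 25; s[27] = 28; s[28] = 1; s[29] = 23; s[30] = 13; s[31] = 2; s[32] = 30; s[33] = 29; s[34] = 13; s[35] = 14; s[36] = 19; s[37] = 31; s[38] = 30; s[39] = 17; s[40] = 24; s[41] = 12; s[42] = 2; s[43] = 28; s[44] = 25; s[45] = 1; s[46] = 17; s[47] = 1; s[48] = 1; s[49] = 4.
Since (s[48], s[49]) = (s[0], s[1]) = (1, 4) (two consecutive terms determine the rest), the sequence is periodic with period 48.
(950 - 0) mod 48 = 38, so s[950] = s[38] = 30.

30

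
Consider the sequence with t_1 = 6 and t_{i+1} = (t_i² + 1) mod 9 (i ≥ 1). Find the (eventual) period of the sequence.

3

We have t_1 = 6, t_2 = 1, t_3 = 2, t_4 = 5, t_5 = 8, t_6 = 2.
Since t_6 = t_3 = 2, the sequence is eventually periodic: after a pre-period of length 2 it cycles with period 3.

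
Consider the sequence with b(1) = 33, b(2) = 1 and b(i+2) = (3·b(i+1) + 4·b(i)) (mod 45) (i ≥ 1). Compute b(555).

27

Listing terms: b(1) = 33, b(2) = 1, b(3) = 0, b(4) = 4, b(5) = 12, b(6) = 7, b(7) = 24, b(8) = 10, b(9) = 36, b(10) = 13, b(11) = 3, b(12) = 16, b(13) = 15, b(14) = 19, b(15) = 27, b(16) = 22, b(17) = 39, b(18) = 25, b(19) = 6, b(20) = 28, b(21) = 18, b(22) = 31, b(23) = 30, b(24) = 34, b(25) = 42, b(26) = 37, b(27) = 9, b(28) = 40, b(29) = 21, b(30) = 43, b(31) = 33, b(32) = 1.
The sequence repeats with period 30.
So b(555) = b(1 + ((555-1) mod 30)) = b(15) = 27.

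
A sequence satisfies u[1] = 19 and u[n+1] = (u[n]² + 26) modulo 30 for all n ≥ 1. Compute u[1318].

We have u[1] = 19; u[2] = 27; u[3] = 5; u[4] = 21; u[5] = 17; u[6] = 15; u[7] = 11; u[8] = 27.
Since u[8] = u[2] = 27, the sequence is eventually periodic: after a pre-period of length 1 it cycles with period 6.
For n ≥ 2, u[n] depends only on (n - 2) mod 6. (1318 - 2) mod 6 = 2, so u[1318] = u[4] = 21.

21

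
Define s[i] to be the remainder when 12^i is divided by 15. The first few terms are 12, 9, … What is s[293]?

12

Listing terms: s[1] = 12,  s[2] = 9,  s[3] = 3,  s[4] = 6,  s[5] = 12.
Since s[5] = s[1] = 12, the sequence is periodic with period 4.
So s[293] = s[1 + ((293-1) mod 4)] = s[1] = 12.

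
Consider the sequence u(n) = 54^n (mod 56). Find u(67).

Computing terms: u(1) = 54,  u(2) = 4,  u(3) = 48,  u(4) = 16,  u(5) = 24,  u(6) = 8,  u(7) = 40,  u(8) = 32,  u(9) = 48.
Since u(9) = u(3) = 48, the sequence is eventually periodic: after a pre-period of length 2 it cycles with period 6.
For n ≥ 3, u(n) depends only on (n - 3) mod 6. (67 - 3) mod 6 = 4, so u(67) = u(7) = 40.

40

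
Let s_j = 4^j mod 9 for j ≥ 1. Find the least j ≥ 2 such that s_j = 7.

2

We have s_1 = 4, s_2 = 7, s_3 = 1, s_4 = 4.
The sequence repeats with period 3.
The value 7 first appears (with j ≥ 2) at s_2.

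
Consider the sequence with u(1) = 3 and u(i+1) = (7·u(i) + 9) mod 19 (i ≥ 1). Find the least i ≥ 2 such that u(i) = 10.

3

u(1) = 3,  u(2) = 11,  u(3) = 10,  u(4) = 3.
Since u(4) = u(1) = 3, the sequence is periodic with period 3.
The value 10 first appears (with i ≥ 2) at u(3).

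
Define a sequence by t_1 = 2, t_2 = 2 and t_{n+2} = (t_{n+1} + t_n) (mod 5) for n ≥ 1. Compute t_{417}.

4

Listing terms: t_1 = 2, t_2 = 2, t_3 = 4, t_4 = 1, t_5 = 0, t_6 = 1, t_7 = 1, t_8 = 2, t_9 = 3, t_{10} = 0, t_{11} = 3, t_{12} = 3, t_{13} = 1, t_{14} = 4, t_{15} = 0, t_{16} = 4, t_{17} = 4, t_{18} = 3, t_{19} = 2, t_{20} = 0, t_{21} = 2, t_{22} = 2.
The sequence repeats with period 20.
So t_{417} = t_{1 + ((417-1) mod 20)} = t_{17} = 4.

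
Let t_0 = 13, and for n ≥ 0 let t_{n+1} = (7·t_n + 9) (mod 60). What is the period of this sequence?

Computing terms: t_0 = 13,  t_1 = 40,  t_2 = 49,  t_3 = 52,  t_4 = 13.
Since t_4 = t_0 = 13, the sequence is periodic with period 4.

4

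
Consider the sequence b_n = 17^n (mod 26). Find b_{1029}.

Listing terms: b_1 = 17,  b_2 = 3,  b_3 = 25,  b_4 = 9,  b_5 = 23,  b_6 = 1,  b_7 = 17.
Since b_7 = b_1 = 17, the sequence is periodic with period 6.
(1029 - 1) mod 6 = 2, so b_{1029} = b_3 = 25.

25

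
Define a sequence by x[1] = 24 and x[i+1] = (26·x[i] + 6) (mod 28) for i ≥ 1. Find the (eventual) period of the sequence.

6

We have x[1] = 24,  x[2] = 14,  x[3] = 6,  x[4] = 22,  x[5] = 18,  x[6] = 26,  x[7] = 10,  x[8] = 14.
Since x[8] = x[2] = 14, the sequence is eventually periodic: after a pre-period of length 1 it cycles with period 6.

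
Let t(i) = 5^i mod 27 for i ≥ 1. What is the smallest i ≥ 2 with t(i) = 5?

19

t(1) = 5; t(2) = 25; t(3) = 17; t(4) = 4; t(5) = 20; t(6) = 19; t(7) = 14; t(8) = 16; t(9) = 26; t(10) = 22; t(11) = 2; t(12) = 10; t(13) = 23; t(14) = 7; t(15) = 8; t(16) = 13; t(17) = 11; t(18) = 1; t(19) = 5.
The sequence repeats with period 18.
The value 5 next appears (with i ≥ 2) at t(19).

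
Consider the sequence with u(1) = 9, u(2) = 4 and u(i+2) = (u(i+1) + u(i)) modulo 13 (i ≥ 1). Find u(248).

u(1) = 9,  u(2) = 4,  u(3) = 0,  u(4) = 4,  u(5) = 4,  u(6) = 8,  u(7) = 12,  u(8) = 7,  u(9) = 6,  u(10) = 0,  u(11) = 6,  u(12) = 6,  u(13) = 12,  u(14) = 5,  u(15) = 4,  u(16) = 9,  u(17) = 0,  u(18) = 9,  u(19) = 9,  u(20) = 5,  u(21) = 1,  u(22) = 6,  u(23) = 7,  u(24) = 0,  u(25) = 7,  u(26) = 7,  u(27) = 1,  u(28) = 8,  u(29) = 9,  u(30) = 4.
Since (u(29), u(30)) = (u(1), u(2)) = (9, 4) (two consecutive terms determine the rest), the sequence is periodic with period 28.
So u(248) = u(1 + ((248-1) mod 28)) = u(24) = 0.

0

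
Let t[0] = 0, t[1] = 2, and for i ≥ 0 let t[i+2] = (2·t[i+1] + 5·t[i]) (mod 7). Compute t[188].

0

Computing terms: t[0] = 0,  t[1] = 2,  t[2] = 4,  t[3] = 4,  t[4] = 0,  t[5] = 6,  t[6] = 5,  t[7] = 5,  t[8] = 0,  t[9] = 4,  t[10] = 1,  t[11] = 1,  t[12] = 0,  t[13] = 5,  t[14] = 3,  t[15] = 3,  t[16] = 0,  t[17] = 1,  t[18] = 2,  t[19] = 2,  t[20] = 0,  t[21] = 3,  t[22] = 6,  t[23] = 6,  t[24] = 0,  t[25] = 2.
The sequence repeats with period 24.
So t[188] = t[0 + ((188-0) mod 24)] = t[20] = 0.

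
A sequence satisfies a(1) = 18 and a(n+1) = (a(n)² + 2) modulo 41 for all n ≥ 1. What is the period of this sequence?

Computing terms: a(1) = 18,  a(2) = 39,  a(3) = 6,  a(4) = 38,  a(5) = 11,  a(6) = 0,  a(7) = 2,  a(8) = 6.
Since a(8) = a(3) = 6, the sequence is eventually periodic: after a pre-period of length 2 it cycles with period 5.

5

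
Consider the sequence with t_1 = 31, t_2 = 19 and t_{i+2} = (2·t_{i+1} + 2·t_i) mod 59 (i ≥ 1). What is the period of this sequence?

29

Computing terms: t_1 = 31, t_2 = 19, t_3 = 41, t_4 = 2, t_5 = 27, t_6 = 58, t_7 = 52, t_8 = 43, t_9 = 13, t_{10} = 53, t_{11} = 14, t_{12} = 16, t_{13} = 1, t_{14} = 34, t_{15} = 11, t_{16} = 31, t_{17} = 25, t_{18} = 53, t_{19} = 38, t_{20} = 5, t_{21} = 27, t_{22} = 5, t_{23} = 5, t_{24} = 20, t_{25} = 50, t_{26} = 22, t_{27} = 26, t_{28} = 37, t_{29} = 8, t_{30} = 31, t_{31} = 19.
Since (t_{30}, t_{31}) = (t_1, t_2) = (31, 19) (two consecutive terms determine the rest), the sequence is periodic with period 29.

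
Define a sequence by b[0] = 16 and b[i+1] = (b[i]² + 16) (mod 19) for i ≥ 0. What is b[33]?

We have b[0] = 16,  b[1] = 6,  b[2] = 14,  b[3] = 3,  b[4] = 6.
Since b[4] = b[1] = 6, the sequence is eventually periodic: after a pre-period of length 1 it cycles with period 3.
For i ≥ 1, b[i] depends only on (i - 1) mod 3. (33 - 1) mod 3 = 2, so b[33] = b[3] = 3.

3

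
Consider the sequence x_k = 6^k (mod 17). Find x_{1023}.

We have x_0 = 1, x_1 = 6, x_2 = 2, x_3 = 12, x_4 = 4, x_5 = 7, x_6 = 8, x_7 = 14, x_8 = 16, x_9 = 11, x_{10} = 15, x_{11} = 5, x_{12} = 13, x_{13} = 10, x_{14} = 9, x_{15} = 3, x_{16} = 1.
Since x_{16} = x_0 = 1, the sequence is periodic with period 16.
So x_{1023} = x_{0 + ((1023-0) mod 16)} = x_{15} = 3.

3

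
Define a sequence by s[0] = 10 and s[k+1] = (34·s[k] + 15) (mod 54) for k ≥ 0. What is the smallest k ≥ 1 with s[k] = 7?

8

We have s[0] = 10; s[1] = 31; s[2] = 43; s[3] = 19; s[4] = 13; s[5] = 25; s[6] = 1; s[7] = 49; s[8] = 7; s[9] = 37; s[10] = 31.
Since s[10] = s[1] = 31, the sequence is eventually periodic: after a pre-period of length 1 it cycles with period 9.
The value 7 first appears (with k ≥ 1) at s[8].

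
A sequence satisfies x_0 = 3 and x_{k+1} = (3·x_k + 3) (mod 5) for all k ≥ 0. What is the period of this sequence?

4

Listing terms: x_0 = 3; x_1 = 2; x_2 = 4; x_3 = 0; x_4 = 3.
Since x_4 = x_0 = 3, the sequence is periodic with period 4.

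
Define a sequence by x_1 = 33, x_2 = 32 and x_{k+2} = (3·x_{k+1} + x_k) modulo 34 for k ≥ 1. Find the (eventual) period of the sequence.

Listing terms: x_1 = 33,  x_2 = 32,  x_3 = 27,  x_4 = 11,  x_5 = 26,  x_6 = 21,  x_7 = 21,  x_8 = 16,  x_9 = 1,  x_{10} = 19,  x_{11} = 24,  x_{12} = 23,  x_{13} = 25,  x_{14} = 30,  x_{15} = 13,  x_{16} = 1,  x_{17} = 16,  x_{18} = 15,  x_{19} = 27,  x_{20} = 28,  x_{21} = 9,  x_{22} = 21,  x_{23} = 4,  x_{24} = 33,  x_{25} = 1,  x_{26} = 2,  x_{27} = 7,  x_{28} = 23,  x_{29} = 8,  x_{30} = 13,  x_{31} = 13,  x_{32} = 18,  x_{33} = 33,  x_{34} = 15,  x_{35} = 10,  x_{36} = 11,  x_{37} = 9,  x_{38} = 4,  x_{39} = 21,  x_{40} = 33,  x_{41} = 18,  x_{42} = 19,  x_{43} = 7,  x_{44} = 6,  x_{45} = 25,  x_{46} = 13,  x_{47} = 30,  x_{48} = 1,  x_{49} = 33,  x_{50} = 32.
Since (x_{49}, x_{50}) = (x_1, x_2) = (33, 32) (two consecutive terms determine the rest), the sequence is periodic with period 48.

48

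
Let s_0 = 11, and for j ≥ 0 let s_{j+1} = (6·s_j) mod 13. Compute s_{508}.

s_0 = 11; s_1 = 1; s_2 = 6; s_3 = 10; s_4 = 8; s_5 = 9; s_6 = 2; s_7 = 12; s_8 = 7; s_9 = 3; s_{10} = 5; s_{11} = 4; s_{12} = 11.
Since s_{12} = s_0 = 11, the sequence is periodic with period 12.
(508 - 0) mod 12 = 4, so s_{508} = s_4 = 8.

8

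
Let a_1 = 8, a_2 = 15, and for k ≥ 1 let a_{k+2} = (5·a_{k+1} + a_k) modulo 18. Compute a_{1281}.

17

We have a_1 = 8,  a_2 = 15,  a_3 = 11,  a_4 = 16,  a_5 = 1,  a_6 = 3,  a_7 = 16,  a_8 = 11,  a_9 = 17,  a_{10} = 6,  a_{11} = 11,  a_{12} = 7,  a_{13} = 10,  a_{14} = 3,  a_{15} = 7,  a_{16} = 2,  a_{17} = 17,  a_{18} = 15,  a_{19} = 2,  a_{20} = 7,  a_{21} = 1,  a_{22} = 12,  a_{23} = 7,  a_{24} = 11,  a_{25} = 8,  a_{26} = 15.
Since (a_{25}, a_{26}) = (a_1, a_2) = (8, 15) (two consecutive terms determine the rest), the sequence is periodic with period 24.
(1281 - 1) mod 24 = 8, so a_{1281} = a_9 = 17.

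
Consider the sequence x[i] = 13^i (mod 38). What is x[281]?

Computing terms: x[1] = 13, x[2] = 17, x[3] = 31, x[4] = 23, x[5] = 33, x[6] = 11, x[7] = 29, x[8] = 35, x[9] = 37, x[10] = 25, x[11] = 21, x[12] = 7, x[13] = 15, x[14] = 5, x[15] = 27, x[16] = 9, x[17] = 3, x[18] = 1, x[19] = 13.
The sequence repeats with period 18.
(281 - 1) mod 18 = 10, so x[281] = x[11] = 21.

21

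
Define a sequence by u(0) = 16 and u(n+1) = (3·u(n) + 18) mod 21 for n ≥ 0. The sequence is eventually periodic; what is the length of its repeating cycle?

6

u(0) = 16; u(1) = 3; u(2) = 6; u(3) = 15; u(4) = 0; u(5) = 18; u(6) = 9; u(7) = 3.
Since u(7) = u(1) = 3, the sequence is eventually periodic: after a pre-period of length 1 it cycles with period 6.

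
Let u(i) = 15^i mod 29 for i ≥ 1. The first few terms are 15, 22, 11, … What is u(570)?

Computing terms: u(1) = 15, u(2) = 22, u(3) = 11, u(4) = 20, u(5) = 10, u(6) = 5, u(7) = 17, u(8) = 23, u(9) = 26, u(10) = 13, u(11) = 21, u(12) = 25, u(13) = 27, u(14) = 28, u(15) = 14, u(16) = 7, u(17) = 18, u(18) = 9, u(19) = 19, u(20) = 24, u(21) = 12, u(22) = 6, u(23) = 3, u(24) = 16, u(25) = 8, u(26) = 4, u(27) = 2, u(28) = 1, u(29) = 15.
Since u(29) = u(1) = 15, the sequence is periodic with period 28.
(570 - 1) mod 28 = 9, so u(570) = u(10) = 13.

13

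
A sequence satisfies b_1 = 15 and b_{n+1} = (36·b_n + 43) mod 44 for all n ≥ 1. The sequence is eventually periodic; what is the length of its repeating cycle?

Computing terms: b_1 = 15; b_2 = 11; b_3 = 43; b_4 = 7; b_5 = 31; b_6 = 15.
The sequence repeats with period 5.

5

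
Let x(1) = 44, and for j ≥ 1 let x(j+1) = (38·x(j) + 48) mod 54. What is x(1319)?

We have x(1) = 44, x(2) = 46, x(3) = 14, x(4) = 40, x(5) = 2, x(6) = 16, x(7) = 8, x(8) = 28, x(9) = 32, x(10) = 22, x(11) = 20, x(12) = 52, x(13) = 26, x(14) = 10, x(15) = 50, x(16) = 4, x(17) = 38, x(18) = 34, x(19) = 44.
The sequence repeats with period 18.
So x(1319) = x(1 + ((1319-1) mod 18)) = x(5) = 2.

2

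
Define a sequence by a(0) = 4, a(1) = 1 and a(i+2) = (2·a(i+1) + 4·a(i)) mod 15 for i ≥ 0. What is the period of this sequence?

40

We have a(0) = 4, a(1) = 1, a(2) = 3, a(3) = 10, a(4) = 2, a(5) = 14, a(6) = 6, a(7) = 8, a(8) = 10, a(9) = 7, a(10) = 9, a(11) = 1, a(12) = 8, a(13) = 5, a(14) = 12, a(15) = 14, a(16) = 1, a(17) = 13, a(18) = 0, a(19) = 7, a(20) = 14, a(21) = 11, a(22) = 3, a(23) = 5, a(24) = 7, a(25) = 4, a(26) = 6, a(27) = 13, a(28) = 5, a(29) = 2, a(30) = 9, a(31) = 11, a(32) = 13, a(33) = 10, a(34) = 12, a(35) = 4, a(36) = 11, a(37) = 8, a(38) = 0, a(39) = 2, a(40) = 4, a(41) = 1.
Since (a(40), a(41)) = (a(0), a(1)) = (4, 1) (two consecutive terms determine the rest), the sequence is periodic with period 40.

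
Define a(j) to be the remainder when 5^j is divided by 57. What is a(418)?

55

a(1) = 5; a(2) = 25; a(3) = 11; a(4) = 55; a(5) = 47; a(6) = 7; a(7) = 35; a(8) = 4; a(9) = 20; a(10) = 43; a(11) = 44; a(12) = 49; a(13) = 17; a(14) = 28; a(15) = 26; a(16) = 16; a(17) = 23; a(18) = 1; a(19) = 5.
Since a(19) = a(1) = 5, the sequence is periodic with period 18.
So a(418) = a(1 + ((418-1) mod 18)) = a(4) = 55.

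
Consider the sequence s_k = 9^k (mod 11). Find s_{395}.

Computing terms: s_0 = 1,  s_1 = 9,  s_2 = 4,  s_3 = 3,  s_4 = 5,  s_5 = 1.
The sequence repeats with period 5.
So s_{395} = s_{0 + ((395-0) mod 5)} = s_0 = 1.

1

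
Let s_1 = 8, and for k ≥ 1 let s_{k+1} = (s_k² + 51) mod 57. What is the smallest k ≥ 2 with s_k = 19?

4

Computing terms: s_1 = 8,  s_2 = 1,  s_3 = 52,  s_4 = 19,  s_5 = 13,  s_6 = 49,  s_7 = 1.
Since s_7 = s_2 = 1, the sequence is eventually periodic: after a pre-period of length 1 it cycles with period 5.
The value 19 first appears (with k ≥ 2) at s_4.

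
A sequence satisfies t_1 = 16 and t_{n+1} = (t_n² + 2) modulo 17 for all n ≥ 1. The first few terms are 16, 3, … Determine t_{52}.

Computing terms: t_1 = 16, t_2 = 3, t_3 = 11, t_4 = 4, t_5 = 1, t_6 = 3.
Since t_6 = t_2 = 3, the sequence is eventually periodic: after a pre-period of length 1 it cycles with period 4.
For n ≥ 2, t_n depends only on (n - 2) mod 4. (52 - 2) mod 4 = 2, so t_{52} = t_4 = 4.

4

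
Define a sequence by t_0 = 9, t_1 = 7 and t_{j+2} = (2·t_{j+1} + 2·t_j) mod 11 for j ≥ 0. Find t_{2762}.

10

We have t_0 = 9,  t_1 = 7,  t_2 = 10,  t_3 = 1,  t_4 = 0,  t_5 = 2,  t_6 = 4,  t_7 = 1,  t_8 = 10,  t_9 = 0,  t_{10} = 9,  t_{11} = 7.
The sequence repeats with period 10.
So t_{2762} = t_{0 + ((2762-0) mod 10)} = t_2 = 10.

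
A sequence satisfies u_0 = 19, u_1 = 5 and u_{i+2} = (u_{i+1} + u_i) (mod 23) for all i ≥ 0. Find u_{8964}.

4

Listing terms: u_0 = 19; u_1 = 5; u_2 = 1; u_3 = 6; u_4 = 7; u_5 = 13; u_6 = 20; u_7 = 10; u_8 = 7; u_9 = 17; u_{10} = 1; u_{11} = 18; u_{12} = 19; u_{13} = 14; u_{14} = 10; u_{15} = 1; u_{16} = 11; u_{17} = 12; u_{18} = 0; u_{19} = 12; u_{20} = 12; u_{21} = 1; u_{22} = 13; u_{23} = 14; u_{24} = 4; u_{25} = 18; u_{26} = 22; u_{27} = 17; u_{28} = 16; u_{29} = 10; u_{30} = 3; u_{31} = 13; u_{32} = 16; u_{33} = 6; u_{34} = 22; u_{35} = 5; u_{36} = 4; u_{37} = 9; u_{38} = 13; u_{39} = 22; u_{40} = 12; u_{41} = 11; u_{42} = 0; u_{43} = 11; u_{44} = 11; u_{45} = 22; u_{46} = 10; u_{47} = 9; u_{48} = 19; u_{49} = 5.
Since (u_{48}, u_{49}) = (u_0, u_1) = (19, 5) (two consecutive terms determine the rest), the sequence is periodic with period 48.
So u_{8964} = u_{0 + ((8964-0) mod 48)} = u_{36} = 4.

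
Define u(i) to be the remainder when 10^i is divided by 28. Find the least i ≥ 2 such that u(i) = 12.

We have u(1) = 10; u(2) = 16; u(3) = 20; u(4) = 4; u(5) = 12; u(6) = 8; u(7) = 24; u(8) = 16.
Since u(8) = u(2) = 16, the sequence is eventually periodic: after a pre-period of length 1 it cycles with period 6.
The value 12 first appears (with i ≥ 2) at u(5).

5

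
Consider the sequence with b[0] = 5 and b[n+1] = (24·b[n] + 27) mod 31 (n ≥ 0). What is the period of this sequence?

Listing terms: b[0] = 5; b[1] = 23; b[2] = 21; b[3] = 4; b[4] = 30; b[5] = 3; b[6] = 6; b[7] = 16; b[8] = 8; b[9] = 2; b[10] = 13; b[11] = 29; b[12] = 10; b[13] = 19; b[14] = 18; b[15] = 25; b[16] = 7; b[17] = 9; b[18] = 26; b[19] = 0; b[20] = 27; b[21] = 24; b[22] = 14; b[23] = 22; b[24] = 28; b[25] = 17; b[26] = 1; b[27] = 20; b[28] = 11; b[29] = 12; b[30] = 5.
The sequence repeats with period 30.

30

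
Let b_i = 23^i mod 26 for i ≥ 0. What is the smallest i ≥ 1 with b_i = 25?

Listing terms: b_0 = 1,  b_1 = 23,  b_2 = 9,  b_3 = 25,  b_4 = 3,  b_5 = 17,  b_6 = 1.
Since b_6 = b_0 = 1, the sequence is periodic with period 6.
The value 25 first appears (with i ≥ 1) at b_3.

3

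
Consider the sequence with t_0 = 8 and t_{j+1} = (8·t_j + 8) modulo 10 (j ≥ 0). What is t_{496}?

8

Computing terms: t_0 = 8; t_1 = 2; t_2 = 4; t_3 = 0; t_4 = 8.
Since t_4 = t_0 = 8, the sequence is periodic with period 4.
So t_{496} = t_{0 + ((496-0) mod 4)} = t_0 = 8.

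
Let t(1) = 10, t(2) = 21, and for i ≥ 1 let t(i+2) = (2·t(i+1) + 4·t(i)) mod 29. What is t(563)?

Listing terms: t(1) = 10,  t(2) = 21,  t(3) = 24,  t(4) = 16,  t(5) = 12,  t(6) = 1,  t(7) = 21,  t(8) = 17,  t(9) = 2,  t(10) = 14,  t(11) = 7,  t(12) = 12,  t(13) = 23,  t(14) = 7,  t(15) = 19,  t(16) = 8,  t(17) = 5,  t(18) = 13,  t(19) = 17,  t(20) = 28,  t(21) = 8,  t(22) = 12,  t(23) = 27,  t(24) = 15,  t(25) = 22,  t(26) = 17,  t(27) = 6,  t(28) = 22,  t(29) = 10,  t(30) = 21.
Since (t(29), t(30)) = (t(1), t(2)) = (10, 21) (two consecutive terms determine the rest), the sequence is periodic with period 28.
So t(563) = t(1 + ((563-1) mod 28)) = t(3) = 24.

24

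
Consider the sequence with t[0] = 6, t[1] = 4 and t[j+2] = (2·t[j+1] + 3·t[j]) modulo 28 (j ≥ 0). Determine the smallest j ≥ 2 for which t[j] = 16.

Computing terms: t[0] = 6,  t[1] = 4,  t[2] = 26,  t[3] = 8,  t[4] = 10,  t[5] = 16,  t[6] = 6,  t[7] = 4.
Since (t[6], t[7]) = (t[0], t[1]) = (6, 4) (two consecutive terms determine the rest), the sequence is periodic with period 6.
The value 16 first appears (with j ≥ 2) at t[5].

5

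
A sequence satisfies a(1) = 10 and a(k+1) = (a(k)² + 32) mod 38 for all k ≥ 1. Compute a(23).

14

a(1) = 10,  a(2) = 18,  a(3) = 14,  a(4) = 0,  a(5) = 32,  a(6) = 30,  a(7) = 20,  a(8) = 14.
Since a(8) = a(3) = 14, the sequence is eventually periodic: after a pre-period of length 2 it cycles with period 5.
For k ≥ 3, a(k) depends only on (k - 3) mod 5. (23 - 3) mod 5 = 0, so a(23) = a(3) = 14.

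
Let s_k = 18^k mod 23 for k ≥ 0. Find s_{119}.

12

We have s_0 = 1; s_1 = 18; s_2 = 2; s_3 = 13; s_4 = 4; s_5 = 3; s_6 = 8; s_7 = 6; s_8 = 16; s_9 = 12; s_{10} = 9; s_{11} = 1.
Since s_{11} = s_0 = 1, the sequence is periodic with period 11.
So s_{119} = s_{0 + ((119-0) mod 11)} = s_9 = 12.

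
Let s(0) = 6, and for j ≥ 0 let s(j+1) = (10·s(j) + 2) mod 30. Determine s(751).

2

We have s(0) = 6, s(1) = 2, s(2) = 22, s(3) = 12, s(4) = 2.
Since s(4) = s(1) = 2, the sequence is eventually periodic: after a pre-period of length 1 it cycles with period 3.
For j ≥ 1, s(j) depends only on (j - 1) mod 3. (751 - 1) mod 3 = 0, so s(751) = s(1) = 2.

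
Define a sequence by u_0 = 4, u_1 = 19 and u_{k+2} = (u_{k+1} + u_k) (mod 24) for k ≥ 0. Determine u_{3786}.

20

Computing terms: u_0 = 4, u_1 = 19, u_2 = 23, u_3 = 18, u_4 = 17, u_5 = 11, u_6 = 4, u_7 = 15, u_8 = 19, u_9 = 10, u_{10} = 5, u_{11} = 15, u_{12} = 20, u_{13} = 11, u_{14} = 7, u_{15} = 18, u_{16} = 1, u_{17} = 19, u_{18} = 20, u_{19} = 15, u_{20} = 11, u_{21} = 2, u_{22} = 13, u_{23} = 15, u_{24} = 4, u_{25} = 19.
The sequence repeats with period 24.
(3786 - 0) mod 24 = 18, so u_{3786} = u_{18} = 20.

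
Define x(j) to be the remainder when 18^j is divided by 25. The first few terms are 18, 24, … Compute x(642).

24

We have x(1) = 18; x(2) = 24; x(3) = 7; x(4) = 1; x(5) = 18.
The sequence repeats with period 4.
(642 - 1) mod 4 = 1, so x(642) = x(2) = 24.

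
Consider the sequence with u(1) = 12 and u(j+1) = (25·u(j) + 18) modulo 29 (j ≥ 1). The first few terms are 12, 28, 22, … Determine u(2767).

We have u(1) = 12, u(2) = 28, u(3) = 22, u(4) = 17, u(5) = 8, u(6) = 15, u(7) = 16, u(8) = 12.
Since u(8) = u(1) = 12, the sequence is periodic with period 7.
So u(2767) = u(1 + ((2767-1) mod 7)) = u(2) = 28.

28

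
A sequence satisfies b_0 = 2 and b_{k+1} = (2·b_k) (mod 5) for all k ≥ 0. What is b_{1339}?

We have b_0 = 2, b_1 = 4, b_2 = 3, b_3 = 1, b_4 = 2.
The sequence repeats with period 4.
So b_{1339} = b_{0 + ((1339-0) mod 4)} = b_3 = 1.

1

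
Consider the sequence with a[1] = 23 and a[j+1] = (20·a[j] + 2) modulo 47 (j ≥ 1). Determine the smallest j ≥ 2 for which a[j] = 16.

11

Listing terms: a[1] = 23; a[2] = 39; a[3] = 30; a[4] = 38; a[5] = 10; a[6] = 14; a[7] = 0; a[8] = 2; a[9] = 42; a[10] = 43; a[11] = 16; a[12] = 40; a[13] = 3; a[14] = 15; a[15] = 20; a[16] = 26; a[17] = 5; a[18] = 8; a[19] = 21; a[20] = 46; a[21] = 29; a[22] = 18; a[23] = 33; a[24] = 4; a[25] = 35; a[26] = 44; a[27] = 36; a[28] = 17; a[29] = 13; a[30] = 27; a[31] = 25; a[32] = 32; a[33] = 31; a[34] = 11; a[35] = 34; a[36] = 24; a[37] = 12; a[38] = 7; a[39] = 1; a[40] = 22; a[41] = 19; a[42] = 6; a[43] = 28; a[44] = 45; a[45] = 9; a[46] = 41; a[47] = 23.
The sequence repeats with period 46.
The value 16 first appears (with j ≥ 2) at a[11].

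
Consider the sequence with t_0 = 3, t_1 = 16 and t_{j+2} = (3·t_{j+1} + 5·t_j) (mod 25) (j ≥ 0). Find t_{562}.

t_0 = 3, t_1 = 16, t_2 = 13, t_3 = 19, t_4 = 22, t_5 = 11, t_6 = 18, t_7 = 9, t_8 = 17, t_9 = 21, t_{10} = 23, t_{11} = 24, t_{12} = 12, t_{13} = 6, t_{14} = 3, t_{15} = 14, t_{16} = 7, t_{17} = 16, t_{18} = 8, t_{19} = 4, t_{20} = 2, t_{21} = 1, t_{22} = 13, t_{23} = 19.
Since (t_{22}, t_{23}) = (t_2, t_3) = (13, 19) (two consecutive terms determine the rest), the sequence is eventually periodic: after a pre-period of length 2 it cycles with period 20.
For j ≥ 2, t_j depends only on (j - 2) mod 20. (562 - 2) mod 20 = 0, so t_{562} = t_2 = 13.

13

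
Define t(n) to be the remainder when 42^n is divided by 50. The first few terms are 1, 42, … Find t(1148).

We have t(0) = 1; t(1) = 42; t(2) = 14; t(3) = 38; t(4) = 46; t(5) = 32; t(6) = 44; t(7) = 48; t(8) = 16; t(9) = 22; t(10) = 24; t(11) = 8; t(12) = 36; t(13) = 12; t(14) = 4; t(15) = 18; t(16) = 6; t(17) = 2; t(18) = 34; t(19) = 28; t(20) = 26; t(21) = 42.
Since t(21) = t(1) = 42, the sequence is eventually periodic: after a pre-period of length 1 it cycles with period 20.
For n ≥ 1, t(n) depends only on (n - 1) mod 20. (1148 - 1) mod 20 = 7, so t(1148) = t(8) = 16.

16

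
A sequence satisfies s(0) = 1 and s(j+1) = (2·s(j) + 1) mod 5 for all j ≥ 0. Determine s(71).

Computing terms: s(0) = 1, s(1) = 3, s(2) = 2, s(3) = 0, s(4) = 1.
Since s(4) = s(0) = 1, the sequence is periodic with period 4.
So s(71) = s(0 + ((71-0) mod 4)) = s(3) = 0.

0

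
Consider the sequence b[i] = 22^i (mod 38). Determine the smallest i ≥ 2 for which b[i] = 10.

11

b[1] = 22,  b[2] = 28,  b[3] = 8,  b[4] = 24,  b[5] = 34,  b[6] = 26,  b[7] = 2,  b[8] = 6,  b[9] = 18,  b[10] = 16,  b[11] = 10,  b[12] = 30,  b[13] = 14,  b[14] = 4,  b[15] = 12,  b[16] = 36,  b[17] = 32,  b[18] = 20,  b[19] = 22.
The sequence repeats with period 18.
The value 10 first appears (with i ≥ 2) at b[11].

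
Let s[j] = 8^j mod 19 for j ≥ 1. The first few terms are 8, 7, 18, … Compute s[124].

11

We have s[1] = 8, s[2] = 7, s[3] = 18, s[4] = 11, s[5] = 12, s[6] = 1, s[7] = 8.
Since s[7] = s[1] = 8, the sequence is periodic with period 6.
(124 - 1) mod 6 = 3, so s[124] = s[4] = 11.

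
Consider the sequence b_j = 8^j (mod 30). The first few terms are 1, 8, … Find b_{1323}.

b_0 = 1,  b_1 = 8,  b_2 = 4,  b_3 = 2,  b_4 = 16,  b_5 = 8.
Since b_5 = b_1 = 8, the sequence is eventually periodic: after a pre-period of length 1 it cycles with period 4.
For j ≥ 1, b_j depends only on (j - 1) mod 4. (1323 - 1) mod 4 = 2, so b_{1323} = b_3 = 2.

2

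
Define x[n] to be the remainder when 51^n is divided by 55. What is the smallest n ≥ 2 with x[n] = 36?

x[1] = 51; x[2] = 16; x[3] = 46; x[4] = 36; x[5] = 21; x[6] = 26; x[7] = 6; x[8] = 31; x[9] = 41; x[10] = 1; x[11] = 51.
The sequence repeats with period 10.
The value 36 first appears (with n ≥ 2) at x[4].

4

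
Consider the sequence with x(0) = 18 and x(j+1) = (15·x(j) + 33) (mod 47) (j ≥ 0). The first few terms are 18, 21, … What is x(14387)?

Computing terms: x(0) = 18, x(1) = 21, x(2) = 19, x(3) = 36, x(4) = 9, x(5) = 27, x(6) = 15, x(7) = 23, x(8) = 2, x(9) = 16, x(10) = 38, x(11) = 39, x(12) = 7, x(13) = 44, x(14) = 35, x(15) = 41, x(16) = 37, x(17) = 24, x(18) = 17, x(19) = 6, x(20) = 29, x(21) = 45, x(22) = 3, x(23) = 31, x(24) = 28, x(25) = 30, x(26) = 13, x(27) = 40, x(28) = 22, x(29) = 34, x(30) = 26, x(31) = 0, x(32) = 33, x(33) = 11, x(34) = 10, x(35) = 42, x(36) = 5, x(37) = 14, x(38) = 8, x(39) = 12, x(40) = 25, x(41) = 32, x(42) = 43, x(43) = 20, x(44) = 4, x(45) = 46, x(46) = 18.
The sequence repeats with period 46.
So x(14387) = x(0 + ((14387-0) mod 46)) = x(35) = 42.

42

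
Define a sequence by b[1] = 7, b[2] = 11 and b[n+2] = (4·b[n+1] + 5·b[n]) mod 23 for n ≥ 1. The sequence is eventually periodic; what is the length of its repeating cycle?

22

Computing terms: b[1] = 7,  b[2] = 11,  b[3] = 10,  b[4] = 3,  b[5] = 16,  b[6] = 10,  b[7] = 5,  b[8] = 1,  b[9] = 6,  b[10] = 6,  b[11] = 8,  b[12] = 16,  b[13] = 12,  b[14] = 13,  b[15] = 20,  b[16] = 7,  b[17] = 13,  b[18] = 18,  b[19] = 22,  b[20] = 17,  b[21] = 17,  b[22] = 15,  b[23] = 7,  b[24] = 11.
Since (b[23], b[24]) = (b[1], b[2]) = (7, 11) (two consecutive terms determine the rest), the sequence is periodic with period 22.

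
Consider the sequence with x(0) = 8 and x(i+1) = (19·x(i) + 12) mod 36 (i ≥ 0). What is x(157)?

20

We have x(0) = 8,  x(1) = 20,  x(2) = 32,  x(3) = 8.
The sequence repeats with period 3.
So x(157) = x(0 + ((157-0) mod 3)) = x(1) = 20.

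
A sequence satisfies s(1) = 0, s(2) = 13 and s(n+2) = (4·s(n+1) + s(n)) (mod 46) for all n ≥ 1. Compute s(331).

40

Listing terms: s(1) = 0; s(2) = 13; s(3) = 6; s(4) = 37; s(5) = 16; s(6) = 9; s(7) = 6; s(8) = 33; s(9) = 0; s(10) = 33; s(11) = 40; s(12) = 9; s(13) = 30; s(14) = 37; s(15) = 40; s(16) = 13; s(17) = 0; s(18) = 13.
The sequence repeats with period 16.
(331 - 1) mod 16 = 10, so s(331) = s(11) = 40.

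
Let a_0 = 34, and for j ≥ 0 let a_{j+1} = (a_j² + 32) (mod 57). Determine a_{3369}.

We have a_0 = 34, a_1 = 48, a_2 = 56, a_3 = 33, a_4 = 38, a_5 = 51, a_6 = 11, a_7 = 39, a_8 = 14, a_9 = 0, a_{10} = 32, a_{11} = 30, a_{12} = 20, a_{13} = 33.
Since a_{13} = a_3 = 33, the sequence is eventually periodic: after a pre-period of length 3 it cycles with period 10.
For j ≥ 3, a_j depends only on (j - 3) mod 10. (3369 - 3) mod 10 = 6, so a_{3369} = a_9 = 0.

0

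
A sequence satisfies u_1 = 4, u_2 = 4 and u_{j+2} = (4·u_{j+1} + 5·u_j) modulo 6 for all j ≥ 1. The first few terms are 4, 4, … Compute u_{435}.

0

Listing terms: u_1 = 4, u_2 = 4, u_3 = 0, u_4 = 2, u_5 = 2, u_6 = 0, u_7 = 4, u_8 = 4.
Since (u_7, u_8) = (u_1, u_2) = (4, 4) (two consecutive terms determine the rest), the sequence is periodic with period 6.
So u_{435} = u_{1 + ((435-1) mod 6)} = u_3 = 0.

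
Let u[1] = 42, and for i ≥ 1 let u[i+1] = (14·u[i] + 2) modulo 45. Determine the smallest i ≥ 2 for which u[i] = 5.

2

Computing terms: u[1] = 42,  u[2] = 5,  u[3] = 27,  u[4] = 20,  u[5] = 12,  u[6] = 35,  u[7] = 42.
Since u[7] = u[1] = 42, the sequence is periodic with period 6.
The value 5 first appears (with i ≥ 2) at u[2].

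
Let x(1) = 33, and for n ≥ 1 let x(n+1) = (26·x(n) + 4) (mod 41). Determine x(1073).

22

We have x(1) = 33,  x(2) = 1,  x(3) = 30,  x(4) = 5,  x(5) = 11,  x(6) = 3,  x(7) = 0,  x(8) = 4,  x(9) = 26,  x(10) = 24,  x(11) = 13,  x(12) = 14,  x(13) = 40,  x(14) = 19,  x(15) = 6,  x(16) = 37,  x(17) = 23,  x(18) = 28,  x(19) = 35,  x(20) = 12,  x(21) = 29,  x(22) = 20,  x(23) = 32,  x(24) = 16,  x(25) = 10,  x(26) = 18,  x(27) = 21,  x(28) = 17,  x(29) = 36,  x(30) = 38,  x(31) = 8,  x(32) = 7,  x(33) = 22,  x(34) = 2,  x(35) = 15,  x(36) = 25,  x(37) = 39,  x(38) = 34,  x(39) = 27,  x(40) = 9,  x(41) = 33.
Since x(41) = x(1) = 33, the sequence is periodic with period 40.
So x(1073) = x(1 + ((1073-1) mod 40)) = x(33) = 22.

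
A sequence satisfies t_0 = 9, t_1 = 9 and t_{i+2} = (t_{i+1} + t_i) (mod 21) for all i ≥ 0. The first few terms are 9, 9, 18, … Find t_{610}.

18

t_0 = 9,  t_1 = 9,  t_2 = 18,  t_3 = 6,  t_4 = 3,  t_5 = 9,  t_6 = 12,  t_7 = 0,  t_8 = 12,  t_9 = 12,  t_{10} = 3,  t_{11} = 15,  t_{12} = 18,  t_{13} = 12,  t_{14} = 9,  t_{15} = 0,  t_{16} = 9,  t_{17} = 9.
The sequence repeats with period 16.
(610 - 0) mod 16 = 2, so t_{610} = t_2 = 18.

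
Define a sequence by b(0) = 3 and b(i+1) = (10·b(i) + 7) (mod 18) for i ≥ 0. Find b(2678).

11

Listing terms: b(0) = 3,  b(1) = 1,  b(2) = 17,  b(3) = 15,  b(4) = 13,  b(5) = 11,  b(6) = 9,  b(7) = 7,  b(8) = 5,  b(9) = 3.
The sequence repeats with period 9.
So b(2678) = b(0 + ((2678-0) mod 9)) = b(5) = 11.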